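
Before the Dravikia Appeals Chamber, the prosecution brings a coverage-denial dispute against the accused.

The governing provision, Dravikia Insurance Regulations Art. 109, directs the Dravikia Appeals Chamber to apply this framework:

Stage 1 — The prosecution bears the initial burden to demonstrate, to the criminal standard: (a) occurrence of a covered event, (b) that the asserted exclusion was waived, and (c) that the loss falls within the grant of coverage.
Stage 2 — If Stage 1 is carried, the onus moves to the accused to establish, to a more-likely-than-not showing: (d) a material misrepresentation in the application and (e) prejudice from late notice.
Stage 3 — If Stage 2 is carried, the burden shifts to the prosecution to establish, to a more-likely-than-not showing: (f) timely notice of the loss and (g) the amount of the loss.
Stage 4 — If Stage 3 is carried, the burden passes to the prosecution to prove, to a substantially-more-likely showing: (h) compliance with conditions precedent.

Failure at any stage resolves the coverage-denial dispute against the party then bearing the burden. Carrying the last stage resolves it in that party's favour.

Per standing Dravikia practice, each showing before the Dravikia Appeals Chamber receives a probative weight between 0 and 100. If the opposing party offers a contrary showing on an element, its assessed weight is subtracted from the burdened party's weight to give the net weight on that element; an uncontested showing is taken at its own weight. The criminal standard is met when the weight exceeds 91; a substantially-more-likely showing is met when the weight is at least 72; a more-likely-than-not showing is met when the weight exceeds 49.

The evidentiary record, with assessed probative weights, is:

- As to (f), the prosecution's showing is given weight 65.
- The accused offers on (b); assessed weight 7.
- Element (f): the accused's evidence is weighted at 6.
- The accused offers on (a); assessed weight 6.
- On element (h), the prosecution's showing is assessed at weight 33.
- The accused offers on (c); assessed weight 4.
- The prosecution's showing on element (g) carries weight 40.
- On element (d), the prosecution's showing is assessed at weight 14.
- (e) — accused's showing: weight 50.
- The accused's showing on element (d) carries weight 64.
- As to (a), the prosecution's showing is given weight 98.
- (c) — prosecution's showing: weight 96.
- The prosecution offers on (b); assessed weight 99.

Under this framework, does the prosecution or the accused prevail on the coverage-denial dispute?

Stage 1 — burden on prosecution; standard: the criminal standard (weight exceeds 91).
    (a): 98 − 6 = 92 > 91 [met]
    (b): 99 − 7 = 92 > 91 [met]
    (c): 96 − 4 = 92 > 91 [met]
  All elements met. The burden passes to the accused.
Stage 2 — burden on accused; standard: a more-likely-than-not showing (weight exceeds 49).
    (d): 64 − 14 = 50 > 49 [met]
    (e): 50 > 49 [met]
  Stage 2 is satisfied; the onus moves to the prosecution.
Stage 3 — burden on prosecution; standard: a more-likely-than-not showing (weight exceeds 49).
    (f): 65 − 6 = 59 > 49 [met]
    (g): 40 ≤ 49 [not met]
  Stage 3 not carried; the prosecution fails its burden.
The accused prevails.

accused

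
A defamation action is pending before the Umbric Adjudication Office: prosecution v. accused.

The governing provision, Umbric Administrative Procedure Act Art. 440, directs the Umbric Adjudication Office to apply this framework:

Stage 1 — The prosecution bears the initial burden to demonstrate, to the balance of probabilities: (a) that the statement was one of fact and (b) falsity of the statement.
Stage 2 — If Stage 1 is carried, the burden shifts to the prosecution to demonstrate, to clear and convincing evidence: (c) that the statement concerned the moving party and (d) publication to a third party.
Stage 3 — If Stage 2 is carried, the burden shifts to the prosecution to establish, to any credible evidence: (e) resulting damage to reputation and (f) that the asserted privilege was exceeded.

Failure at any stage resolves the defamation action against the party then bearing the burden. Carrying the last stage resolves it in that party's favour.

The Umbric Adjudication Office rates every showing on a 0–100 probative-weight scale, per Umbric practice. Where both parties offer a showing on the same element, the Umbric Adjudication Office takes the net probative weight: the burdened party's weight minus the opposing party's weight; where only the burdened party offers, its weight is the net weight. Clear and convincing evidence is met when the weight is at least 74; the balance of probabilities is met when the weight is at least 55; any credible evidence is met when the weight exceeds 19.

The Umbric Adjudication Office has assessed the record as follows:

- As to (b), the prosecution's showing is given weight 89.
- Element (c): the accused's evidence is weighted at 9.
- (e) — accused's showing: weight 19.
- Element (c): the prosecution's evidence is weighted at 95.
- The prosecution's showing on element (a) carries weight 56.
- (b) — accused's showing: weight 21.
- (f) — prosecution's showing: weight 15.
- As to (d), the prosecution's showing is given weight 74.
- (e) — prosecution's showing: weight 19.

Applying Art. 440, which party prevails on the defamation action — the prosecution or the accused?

accused

Stage 1 — burden on prosecution; standard: the balance of probabilities (weight is at least 55).
    (a): 56 ≥ 55 [met]
    (b): 89 − 21 = 68 ≥ 55 [met]
  Stage 1 carried; the burden remains with the prosecution.
Stage 2 — burden on prosecution; standard: clear and convincing evidence (weight is at least 74).
    (c): 95 − 9 = 86 ≥ 74 [met]
    (d): 74 ≥ 74 [met]
  Stage 2 is satisfied; the prosecution continues to bear the burden.
Stage 3 — burden on prosecution; standard: any credible evidence (weight exceeds 19).
    (e): 19 − 19 = 0 ≤ 19 [not met]
    (f): 15 ≤ 19 [not met]
  Stage 3 not carried; the prosecution fails its burden.
So the accused prevails.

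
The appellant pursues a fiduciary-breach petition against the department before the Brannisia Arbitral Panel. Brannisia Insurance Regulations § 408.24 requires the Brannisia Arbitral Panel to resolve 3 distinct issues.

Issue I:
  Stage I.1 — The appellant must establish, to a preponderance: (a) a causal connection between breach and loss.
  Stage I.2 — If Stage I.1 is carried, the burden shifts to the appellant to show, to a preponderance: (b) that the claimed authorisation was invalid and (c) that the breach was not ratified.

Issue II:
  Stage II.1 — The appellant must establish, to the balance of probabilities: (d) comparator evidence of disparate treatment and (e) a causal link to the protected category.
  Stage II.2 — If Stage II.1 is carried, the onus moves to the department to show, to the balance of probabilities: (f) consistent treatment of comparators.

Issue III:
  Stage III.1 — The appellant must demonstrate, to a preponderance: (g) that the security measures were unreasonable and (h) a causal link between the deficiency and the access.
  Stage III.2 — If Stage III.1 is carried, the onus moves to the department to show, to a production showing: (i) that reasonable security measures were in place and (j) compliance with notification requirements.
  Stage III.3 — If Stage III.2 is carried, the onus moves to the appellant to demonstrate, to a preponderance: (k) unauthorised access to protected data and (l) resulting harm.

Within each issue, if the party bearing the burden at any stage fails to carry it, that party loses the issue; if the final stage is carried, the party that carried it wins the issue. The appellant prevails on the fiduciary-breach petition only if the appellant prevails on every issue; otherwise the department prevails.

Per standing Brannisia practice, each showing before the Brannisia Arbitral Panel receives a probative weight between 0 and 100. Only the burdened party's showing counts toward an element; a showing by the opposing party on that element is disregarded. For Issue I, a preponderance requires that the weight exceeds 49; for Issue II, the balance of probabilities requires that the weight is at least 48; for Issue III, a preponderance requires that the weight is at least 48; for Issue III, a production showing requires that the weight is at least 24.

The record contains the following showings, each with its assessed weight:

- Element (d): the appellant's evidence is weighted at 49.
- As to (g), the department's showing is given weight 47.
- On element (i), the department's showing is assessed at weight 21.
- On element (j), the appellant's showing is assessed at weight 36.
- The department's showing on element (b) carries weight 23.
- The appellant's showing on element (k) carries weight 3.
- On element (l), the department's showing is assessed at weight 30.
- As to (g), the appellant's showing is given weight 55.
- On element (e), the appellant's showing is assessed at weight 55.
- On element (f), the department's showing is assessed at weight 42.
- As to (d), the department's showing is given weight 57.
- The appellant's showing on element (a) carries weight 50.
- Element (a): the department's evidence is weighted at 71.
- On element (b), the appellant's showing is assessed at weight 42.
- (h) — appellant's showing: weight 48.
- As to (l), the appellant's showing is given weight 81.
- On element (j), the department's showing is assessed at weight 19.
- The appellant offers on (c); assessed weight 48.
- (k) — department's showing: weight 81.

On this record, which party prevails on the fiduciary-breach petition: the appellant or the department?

— Issue I —
Stage I.1 (appellant, a preponderance, weight exceeds 49): (a) 50 (department's 71 disregarded) > 49 — meets.
  Stage I.1 carried; the burden remains with the appellant.
Stage I.2 (appellant, a preponderance, weight exceeds 49): (b) 42 (department's 23 disregarded) ≤ 49 — fails; (c) 48 ≤ 49 — fails.
  The appellant does not carry Stage I.2.
So the department prevails on this issue.
— Issue II —
Stage II.1 (appellant, the balance of probabilities, weight is at least 48): (d) 49 (department's 57 disregarded) ≥ 48 — meets; (e) 55 ≥ 48 — meets.
  The appellant carries Stage II.1; the department now bears the burden.
Stage II.2 (department, the balance of probabilities, weight is at least 48): (f) 42 < 48 — fails.
  The department does not carry Stage II.2.
The appellant prevails on this issue.
— Issue III —
At Stage III.1 the appellant must meet a preponderance (weight is at least 48): on (g) the weight is 55 (the department's 47 is given no effect), ≥ 48, so (g) meets the standard; on (h) the weight is 48, ≥ 48, so (h) meets the standard.
  All elements met. The burden passes to the department.
At Stage III.2 the department must meet a production showing (weight is at least 24): on (i) the weight is 21, < 24, so (i) does not meet the standard; on (j) the weight is 19 (the appellant's 36 is given no effect), which does not reach 24, so (j) does not meet the standard.
  Not every element is met, so the department fails to carry Stage III.2.
So the appellant prevails on this issue.
Per-issue: Issue I → department; Issue II → appellant; Issue III → appellant. The appellant must prevail on every issue; overall, the department prevails.

department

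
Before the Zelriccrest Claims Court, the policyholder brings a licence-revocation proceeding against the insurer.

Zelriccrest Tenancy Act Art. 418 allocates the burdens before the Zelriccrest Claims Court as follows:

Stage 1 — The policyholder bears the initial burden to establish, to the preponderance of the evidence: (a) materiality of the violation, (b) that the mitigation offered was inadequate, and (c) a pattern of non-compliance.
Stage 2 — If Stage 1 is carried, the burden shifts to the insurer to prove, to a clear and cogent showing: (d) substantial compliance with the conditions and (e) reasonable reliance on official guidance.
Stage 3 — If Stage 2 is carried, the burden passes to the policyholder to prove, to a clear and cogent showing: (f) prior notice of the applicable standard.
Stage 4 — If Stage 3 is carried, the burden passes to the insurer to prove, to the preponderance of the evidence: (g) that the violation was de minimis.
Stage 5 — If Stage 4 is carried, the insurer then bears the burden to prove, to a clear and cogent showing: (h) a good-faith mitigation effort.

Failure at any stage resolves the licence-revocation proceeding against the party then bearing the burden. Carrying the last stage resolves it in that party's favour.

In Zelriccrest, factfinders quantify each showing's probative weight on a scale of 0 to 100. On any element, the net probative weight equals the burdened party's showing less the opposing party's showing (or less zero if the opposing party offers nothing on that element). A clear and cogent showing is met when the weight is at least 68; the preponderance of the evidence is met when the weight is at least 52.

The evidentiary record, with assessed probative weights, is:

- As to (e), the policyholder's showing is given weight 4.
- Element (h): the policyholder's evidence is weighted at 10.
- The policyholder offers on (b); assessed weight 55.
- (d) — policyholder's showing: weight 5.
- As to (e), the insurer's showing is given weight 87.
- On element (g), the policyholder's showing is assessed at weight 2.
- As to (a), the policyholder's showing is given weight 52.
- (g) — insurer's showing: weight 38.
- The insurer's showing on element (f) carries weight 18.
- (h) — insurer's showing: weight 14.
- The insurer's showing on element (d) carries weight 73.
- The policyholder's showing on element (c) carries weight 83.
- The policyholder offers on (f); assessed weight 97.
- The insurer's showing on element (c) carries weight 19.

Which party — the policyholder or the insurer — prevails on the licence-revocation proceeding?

policyholder

At Stage 1 the policyholder must meet the preponderance of the evidence (weight is at least 52): on (a) the weight is 52, ≥ 52, so (a) meets the standard; on (b) the weight is 55, which does reach 52, so (b) meets the standard; on (c) the weight is 83 less the opposing 19 gives net 64, ≥ 52, so (c) meets the standard.
  Stage 1 is satisfied; the onus moves to the insurer.
At Stage 2 the insurer must meet a clear and cogent showing (weight is at least 68): on (d) the weight is 73 less the opposing 5 gives net 68, ≥ 68, so (d) meets the standard; on (e) the weight is 87 less the opposing 4 gives net 83, which does reach 68, so (e) meets the standard.
  The insurer carries Stage 2; the policyholder now bears the burden.
At Stage 3 the policyholder must meet a clear and cogent showing (weight is at least 68): on (f) the weight is 97 less the opposing 18 gives net 79, ≥ 68, so (f) meets the standard.
  All elements met. The burden passes to the insurer.
At Stage 4 the insurer must meet the preponderance of the evidence (weight is at least 52): on (g) the weight is 38 less the opposing 2 gives net 36, < 52, so (g) does not meet the standard.
  Not every element is met, so the insurer fails to carry Stage 4.
The analysis ends at Stage 4; the policyholder prevails.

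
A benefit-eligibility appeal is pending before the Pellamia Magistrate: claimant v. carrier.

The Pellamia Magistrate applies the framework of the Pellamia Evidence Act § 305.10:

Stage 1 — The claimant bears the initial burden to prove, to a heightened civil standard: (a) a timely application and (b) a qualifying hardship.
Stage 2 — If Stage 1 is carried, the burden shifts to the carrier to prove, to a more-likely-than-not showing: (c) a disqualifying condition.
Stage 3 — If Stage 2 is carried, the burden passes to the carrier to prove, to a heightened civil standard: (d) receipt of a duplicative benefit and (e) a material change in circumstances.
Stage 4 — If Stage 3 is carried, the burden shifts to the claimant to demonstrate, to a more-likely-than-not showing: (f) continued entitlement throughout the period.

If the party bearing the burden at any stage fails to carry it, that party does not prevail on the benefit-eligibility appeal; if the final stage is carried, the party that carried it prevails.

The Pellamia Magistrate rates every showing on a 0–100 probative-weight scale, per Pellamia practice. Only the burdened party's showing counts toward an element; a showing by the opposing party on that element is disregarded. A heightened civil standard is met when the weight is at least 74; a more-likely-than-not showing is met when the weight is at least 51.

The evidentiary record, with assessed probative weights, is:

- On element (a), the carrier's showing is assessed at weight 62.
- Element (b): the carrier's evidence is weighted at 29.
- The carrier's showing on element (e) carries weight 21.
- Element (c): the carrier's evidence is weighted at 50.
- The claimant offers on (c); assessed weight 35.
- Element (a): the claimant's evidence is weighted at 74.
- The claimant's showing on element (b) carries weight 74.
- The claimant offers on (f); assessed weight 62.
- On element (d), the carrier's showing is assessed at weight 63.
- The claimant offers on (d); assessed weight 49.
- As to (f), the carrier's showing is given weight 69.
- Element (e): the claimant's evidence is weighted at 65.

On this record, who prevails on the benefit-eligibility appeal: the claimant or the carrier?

Stage 1 (claimant, a heightened civil standard, weight is at least 74): (a) 74 (carrier's 62 disregarded) ≥ 74 — meets; (b) 74 (carrier's 29 disregarded) ≥ 74 — meets.
  The claimant carries Stage 1; the carrier now bears the burden.
Stage 2 (carrier, a more-likely-than-not showing, weight is at least 51): (c) 50 (claimant's 35 disregarded) < 51 — fails.
  Stage 2 not carried; the carrier fails its burden.
So the claimant prevails.

claimant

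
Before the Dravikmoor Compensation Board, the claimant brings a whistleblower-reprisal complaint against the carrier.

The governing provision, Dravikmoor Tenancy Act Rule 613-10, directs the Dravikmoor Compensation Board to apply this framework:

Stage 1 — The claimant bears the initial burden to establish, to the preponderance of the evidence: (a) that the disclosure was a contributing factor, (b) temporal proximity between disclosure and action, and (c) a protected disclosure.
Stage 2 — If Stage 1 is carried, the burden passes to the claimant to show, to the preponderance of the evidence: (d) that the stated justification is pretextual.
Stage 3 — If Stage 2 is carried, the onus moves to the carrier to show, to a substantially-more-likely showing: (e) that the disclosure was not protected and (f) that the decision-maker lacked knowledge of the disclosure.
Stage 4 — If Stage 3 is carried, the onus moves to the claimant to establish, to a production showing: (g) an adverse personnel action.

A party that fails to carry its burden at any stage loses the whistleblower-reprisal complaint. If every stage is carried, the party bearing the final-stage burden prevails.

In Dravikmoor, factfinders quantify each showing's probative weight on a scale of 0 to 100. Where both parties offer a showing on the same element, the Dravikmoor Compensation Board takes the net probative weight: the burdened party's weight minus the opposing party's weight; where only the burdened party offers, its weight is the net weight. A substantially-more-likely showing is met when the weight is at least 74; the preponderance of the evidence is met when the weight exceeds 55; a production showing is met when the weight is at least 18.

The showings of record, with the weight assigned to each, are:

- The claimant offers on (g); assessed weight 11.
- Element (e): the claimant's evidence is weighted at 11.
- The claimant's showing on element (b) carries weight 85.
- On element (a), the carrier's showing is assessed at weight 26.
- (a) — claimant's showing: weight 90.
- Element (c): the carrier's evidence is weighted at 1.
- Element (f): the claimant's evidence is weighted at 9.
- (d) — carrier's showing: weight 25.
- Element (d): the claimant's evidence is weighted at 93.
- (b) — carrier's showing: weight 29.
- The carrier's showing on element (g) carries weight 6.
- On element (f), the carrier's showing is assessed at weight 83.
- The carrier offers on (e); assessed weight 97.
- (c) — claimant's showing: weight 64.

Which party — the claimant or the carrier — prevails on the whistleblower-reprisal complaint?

carrier

Stage 1 — burden on claimant; standard: the preponderance of the evidence (weight exceeds 55).
    (a): 90 − 26 = 64 > 55 [met]
    (b): 85 − 29 = 56 > 55 [met]
    (c): 64 − 1 = 63 > 55 [met]
  Stage 1 is satisfied; the claimant continues to bear the burden.
Stage 2 — burden on claimant; standard: the preponderance of the evidence (weight exceeds 55).
    (d): 93 − 25 = 68 > 55 [met]
  Stage 2 carried; the burden shifts to the carrier.
Stage 3 — burden on carrier; standard: a substantially-more-likely showing (weight is at least 74).
    (e): 97 − 11 = 86 ≥ 74 [met]
    (f): 83 − 9 = 74 ≥ 74 [met]
  Stage 3 is satisfied; the onus moves to the claimant.
Stage 4 — burden on claimant; standard: a production showing (weight is at least 18).
    (g): 11 − 6 = 5 < 18 [not met]
  Not every element is met, so the claimant fails to carry Stage 4.
So the carrier prevails.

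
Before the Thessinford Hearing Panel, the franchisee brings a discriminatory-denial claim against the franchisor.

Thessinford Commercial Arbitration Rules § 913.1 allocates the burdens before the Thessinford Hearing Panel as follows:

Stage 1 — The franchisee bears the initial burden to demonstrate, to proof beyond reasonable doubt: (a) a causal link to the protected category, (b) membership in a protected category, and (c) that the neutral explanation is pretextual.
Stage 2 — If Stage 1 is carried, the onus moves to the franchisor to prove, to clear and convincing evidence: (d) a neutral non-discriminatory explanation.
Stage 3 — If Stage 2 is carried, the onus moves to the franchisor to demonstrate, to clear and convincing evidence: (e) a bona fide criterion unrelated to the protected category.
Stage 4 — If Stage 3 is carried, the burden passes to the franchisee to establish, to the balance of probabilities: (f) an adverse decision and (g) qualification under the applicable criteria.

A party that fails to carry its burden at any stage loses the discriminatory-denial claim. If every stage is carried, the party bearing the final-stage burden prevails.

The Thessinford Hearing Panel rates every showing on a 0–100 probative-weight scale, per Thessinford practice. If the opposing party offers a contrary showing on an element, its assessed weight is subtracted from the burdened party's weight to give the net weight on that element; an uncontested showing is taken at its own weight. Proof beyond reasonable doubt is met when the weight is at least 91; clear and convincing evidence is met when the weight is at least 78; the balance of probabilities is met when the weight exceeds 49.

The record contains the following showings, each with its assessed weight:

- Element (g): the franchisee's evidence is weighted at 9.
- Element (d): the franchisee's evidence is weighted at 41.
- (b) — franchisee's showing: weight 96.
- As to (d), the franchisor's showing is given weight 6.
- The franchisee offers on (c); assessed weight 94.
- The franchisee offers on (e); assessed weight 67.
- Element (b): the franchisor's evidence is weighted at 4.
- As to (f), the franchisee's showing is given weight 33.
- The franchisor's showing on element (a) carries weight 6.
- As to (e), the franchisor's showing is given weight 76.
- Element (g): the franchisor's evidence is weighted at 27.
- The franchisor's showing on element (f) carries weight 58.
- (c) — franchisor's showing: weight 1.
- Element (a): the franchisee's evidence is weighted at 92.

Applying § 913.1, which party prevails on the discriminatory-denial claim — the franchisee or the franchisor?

Stage 1 — burden on franchisee; standard: proof beyond reasonable doubt (weight is at least 91).
    (a): 92 − 6 = 86 < 91 [not met]
    (b): 96 − 4 = 92 ≥ 91 [met]
    (c): 94 − 1 = 93 ≥ 91 [met]
  Stage 1 not carried; the franchisee fails its burden.
So the franchisor prevails.

franchisor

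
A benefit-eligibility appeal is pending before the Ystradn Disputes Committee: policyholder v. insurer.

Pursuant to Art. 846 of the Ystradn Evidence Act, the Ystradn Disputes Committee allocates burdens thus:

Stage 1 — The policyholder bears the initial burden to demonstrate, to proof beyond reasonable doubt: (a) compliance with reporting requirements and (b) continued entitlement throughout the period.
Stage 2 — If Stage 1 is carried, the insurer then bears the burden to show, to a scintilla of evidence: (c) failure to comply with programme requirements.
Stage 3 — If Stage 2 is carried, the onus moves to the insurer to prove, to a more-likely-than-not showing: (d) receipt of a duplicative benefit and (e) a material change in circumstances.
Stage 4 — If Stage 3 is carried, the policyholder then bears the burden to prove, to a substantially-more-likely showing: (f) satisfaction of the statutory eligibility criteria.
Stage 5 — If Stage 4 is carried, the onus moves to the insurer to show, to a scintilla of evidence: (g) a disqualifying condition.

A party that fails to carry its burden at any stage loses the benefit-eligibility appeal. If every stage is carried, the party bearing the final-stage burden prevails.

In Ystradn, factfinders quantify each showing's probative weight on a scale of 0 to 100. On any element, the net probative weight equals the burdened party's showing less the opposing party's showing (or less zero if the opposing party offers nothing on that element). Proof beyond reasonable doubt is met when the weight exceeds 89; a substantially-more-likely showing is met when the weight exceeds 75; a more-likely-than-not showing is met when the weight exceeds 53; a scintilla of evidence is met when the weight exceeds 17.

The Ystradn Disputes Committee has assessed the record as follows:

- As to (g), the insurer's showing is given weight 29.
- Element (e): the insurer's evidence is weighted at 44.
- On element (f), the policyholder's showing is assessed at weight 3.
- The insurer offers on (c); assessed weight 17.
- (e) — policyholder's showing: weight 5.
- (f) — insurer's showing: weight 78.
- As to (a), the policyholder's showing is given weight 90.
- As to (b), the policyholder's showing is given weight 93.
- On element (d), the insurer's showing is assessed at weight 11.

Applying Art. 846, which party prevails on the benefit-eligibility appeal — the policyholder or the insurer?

Stage 1 (policyholder, proof beyond reasonable doubt, weight exceeds 89): (a) 90 > 89 — meets; (b) 93 > 89 — meets.
  All elements met. The burden passes to the insurer.
Stage 2 (insurer, a scintilla of evidence, weight exceeds 17): (c) 17 ≤ 17 — fails.
  The insurer does not carry Stage 2.
The policyholder prevails.

policyholder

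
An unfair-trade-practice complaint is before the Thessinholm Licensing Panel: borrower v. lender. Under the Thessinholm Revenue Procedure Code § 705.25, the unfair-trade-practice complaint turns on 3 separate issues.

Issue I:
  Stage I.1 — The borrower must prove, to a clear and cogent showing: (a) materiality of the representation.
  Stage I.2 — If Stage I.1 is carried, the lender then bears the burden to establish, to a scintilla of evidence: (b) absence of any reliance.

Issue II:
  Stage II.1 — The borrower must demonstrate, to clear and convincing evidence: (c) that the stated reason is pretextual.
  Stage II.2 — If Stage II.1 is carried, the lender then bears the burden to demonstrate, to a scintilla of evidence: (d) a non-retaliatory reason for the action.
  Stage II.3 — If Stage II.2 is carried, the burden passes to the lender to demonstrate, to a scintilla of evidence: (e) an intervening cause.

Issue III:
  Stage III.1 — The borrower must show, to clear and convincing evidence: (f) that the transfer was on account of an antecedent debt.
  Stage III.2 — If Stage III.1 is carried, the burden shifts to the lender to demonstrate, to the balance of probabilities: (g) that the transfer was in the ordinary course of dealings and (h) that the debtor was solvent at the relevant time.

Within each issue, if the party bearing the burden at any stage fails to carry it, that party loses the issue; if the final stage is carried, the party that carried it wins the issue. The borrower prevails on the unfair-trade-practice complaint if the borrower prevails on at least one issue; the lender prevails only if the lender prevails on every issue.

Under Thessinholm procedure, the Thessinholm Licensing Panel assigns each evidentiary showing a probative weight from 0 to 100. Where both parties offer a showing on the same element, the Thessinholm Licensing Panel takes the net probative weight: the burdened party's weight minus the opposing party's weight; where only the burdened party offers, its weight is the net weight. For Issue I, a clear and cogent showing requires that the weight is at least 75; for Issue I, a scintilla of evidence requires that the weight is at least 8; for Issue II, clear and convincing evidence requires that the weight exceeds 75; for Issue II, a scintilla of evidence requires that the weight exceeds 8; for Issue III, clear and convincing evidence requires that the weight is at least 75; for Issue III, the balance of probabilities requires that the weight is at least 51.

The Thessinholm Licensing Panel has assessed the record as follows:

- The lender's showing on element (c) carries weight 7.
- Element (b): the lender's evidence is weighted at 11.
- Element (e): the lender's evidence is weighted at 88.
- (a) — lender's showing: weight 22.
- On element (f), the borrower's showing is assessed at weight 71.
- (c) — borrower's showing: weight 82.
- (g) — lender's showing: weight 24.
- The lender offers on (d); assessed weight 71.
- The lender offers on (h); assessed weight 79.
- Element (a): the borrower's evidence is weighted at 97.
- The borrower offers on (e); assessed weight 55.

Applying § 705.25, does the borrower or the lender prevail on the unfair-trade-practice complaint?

— Issue I —
Stage I.1 (borrower, a clear and cogent showing, weight is at least 75): (a) net 97−22=75 ≥ 75 — meets.
  Stage I.1 is satisfied; the onus moves to the lender.
Stage I.2 (lender, a scintilla of evidence, weight is at least 8): (b) 11 ≥ 8 — meets.
  Stage I.2 carried; the final stage is satisfied.
Every stage carried; the lender prevails on this issue.
— Issue II —
Stage II.1 (borrower, clear and convincing evidence, weight exceeds 75): (c) net 82−7=75 ≤ 75 — fails.
  Stage II.1 not carried; the borrower fails its burden.
The analysis ends at Stage II.1; the lender prevails on this issue.
— Issue III —
Stage III.1 — burden on borrower; standard: clear and convincing evidence (weight is at least 75).
    (f): 71 < 75 [not met]
  Not every element is met, so the borrower fails to carry Stage III.1.
The analysis ends at Stage III.1; the lender prevails on this issue.
Per-issue: Issue I → lender; Issue II → lender; Issue III → lender. The borrower must prevail on at least one issue; overall, the lender prevails.

lender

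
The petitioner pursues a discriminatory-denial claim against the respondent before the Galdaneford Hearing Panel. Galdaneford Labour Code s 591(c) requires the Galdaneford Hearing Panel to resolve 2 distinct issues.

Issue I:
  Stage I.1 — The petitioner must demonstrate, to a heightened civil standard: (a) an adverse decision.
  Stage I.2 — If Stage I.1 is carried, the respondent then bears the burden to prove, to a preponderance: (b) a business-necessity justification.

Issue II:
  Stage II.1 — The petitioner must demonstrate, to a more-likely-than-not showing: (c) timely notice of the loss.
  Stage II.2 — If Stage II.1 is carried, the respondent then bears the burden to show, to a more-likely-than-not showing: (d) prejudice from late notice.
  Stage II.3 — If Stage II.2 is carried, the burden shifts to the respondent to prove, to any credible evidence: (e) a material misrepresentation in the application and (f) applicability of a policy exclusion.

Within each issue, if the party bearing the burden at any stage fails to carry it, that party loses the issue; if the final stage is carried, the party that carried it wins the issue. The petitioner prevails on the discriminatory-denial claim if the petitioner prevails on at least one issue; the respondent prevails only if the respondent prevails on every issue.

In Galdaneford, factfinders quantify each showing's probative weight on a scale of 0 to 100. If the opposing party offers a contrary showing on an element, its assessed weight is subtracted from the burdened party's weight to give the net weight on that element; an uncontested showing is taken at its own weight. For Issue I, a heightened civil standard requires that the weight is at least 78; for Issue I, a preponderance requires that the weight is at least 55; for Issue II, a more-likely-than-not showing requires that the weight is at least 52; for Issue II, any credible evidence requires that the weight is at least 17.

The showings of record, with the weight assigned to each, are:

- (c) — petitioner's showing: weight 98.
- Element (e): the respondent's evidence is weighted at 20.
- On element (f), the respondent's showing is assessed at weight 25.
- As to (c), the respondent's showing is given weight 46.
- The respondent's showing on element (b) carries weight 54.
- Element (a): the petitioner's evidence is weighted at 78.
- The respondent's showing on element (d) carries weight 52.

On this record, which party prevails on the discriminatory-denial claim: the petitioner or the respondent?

petitioner

— Issue I —
Stage I.1 — burden on petitioner; standard: a heightened civil standard (weight is at least 78).
    (a): 78 ≥ 78 [met]
  All elements met. The burden passes to the respondent.
Stage I.2 — burden on respondent; standard: a preponderance (weight is at least 55).
    (b): 54 < 55 [not met]
  Stage I.2 not carried; the respondent fails its burden.
The petitioner prevails on this issue.
— Issue II —
Stage II.1 (petitioner, a more-likely-than-not showing, weight is at least 52): (c) net 98−46=52 ≥ 52 — meets.
  Stage II.1 carried; the burden shifts to the respondent.
Stage II.2 (respondent, a more-likely-than-not showing, weight is at least 52): (d) 52 ≥ 52 — meets.
  Stage II.2 is satisfied; the respondent continues to bear the burden.
Stage II.3 (respondent, any credible evidence, weight is at least 17): (e) 20 ≥ 17 — meets; (f) 25 ≥ 17 — meets.
  Stage II.3 carried; the final stage is satisfied.
Every stage carried; the respondent prevails on this issue.
Per-issue: Issue I → petitioner; Issue II → respondent. The petitioner must prevail on at least one issue; overall, the petitioner prevails.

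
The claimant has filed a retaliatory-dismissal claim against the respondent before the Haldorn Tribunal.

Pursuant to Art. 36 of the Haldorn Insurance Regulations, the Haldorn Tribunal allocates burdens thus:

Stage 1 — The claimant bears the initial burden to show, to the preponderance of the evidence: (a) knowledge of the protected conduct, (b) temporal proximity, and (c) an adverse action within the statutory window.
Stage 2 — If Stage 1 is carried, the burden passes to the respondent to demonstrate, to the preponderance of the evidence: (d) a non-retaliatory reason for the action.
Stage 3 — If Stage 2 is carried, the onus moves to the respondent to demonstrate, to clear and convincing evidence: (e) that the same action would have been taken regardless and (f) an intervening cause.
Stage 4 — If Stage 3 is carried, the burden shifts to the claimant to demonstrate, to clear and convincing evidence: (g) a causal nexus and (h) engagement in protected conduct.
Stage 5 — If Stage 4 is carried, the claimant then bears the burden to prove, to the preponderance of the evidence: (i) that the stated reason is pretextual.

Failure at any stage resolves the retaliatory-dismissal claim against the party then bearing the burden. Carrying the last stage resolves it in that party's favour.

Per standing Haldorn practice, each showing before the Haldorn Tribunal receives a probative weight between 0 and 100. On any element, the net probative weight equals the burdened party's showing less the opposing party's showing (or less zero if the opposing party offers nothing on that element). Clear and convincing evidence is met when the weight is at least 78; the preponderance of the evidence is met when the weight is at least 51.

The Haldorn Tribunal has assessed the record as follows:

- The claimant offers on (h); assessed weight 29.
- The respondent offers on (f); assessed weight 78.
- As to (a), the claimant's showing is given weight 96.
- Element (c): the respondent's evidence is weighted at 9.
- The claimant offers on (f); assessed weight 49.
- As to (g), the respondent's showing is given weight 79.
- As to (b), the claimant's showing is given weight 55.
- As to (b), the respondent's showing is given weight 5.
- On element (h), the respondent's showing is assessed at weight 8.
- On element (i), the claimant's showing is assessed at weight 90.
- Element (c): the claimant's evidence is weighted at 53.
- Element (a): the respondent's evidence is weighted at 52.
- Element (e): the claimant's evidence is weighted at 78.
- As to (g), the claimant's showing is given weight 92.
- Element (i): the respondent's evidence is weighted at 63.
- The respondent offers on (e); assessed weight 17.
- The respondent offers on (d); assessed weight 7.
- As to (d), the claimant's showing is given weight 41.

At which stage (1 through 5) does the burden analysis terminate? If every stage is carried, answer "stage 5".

At Stage 1 the claimant must meet the preponderance of the evidence (weight is at least 51): on (a) the weight is 96 less the opposing 52 gives net 44, < 51, so (a) does not meet the standard; on (b) the weight is 55 less the opposing 5 gives net 50, which does not reach 51, so (b) does not meet the standard; on (c) the weight is 53 less the opposing 9 gives net 44, which does not reach 51, so (c) does not meet the standard.
  Not every element is met, so the claimant fails to carry Stage 1.
The analysis ends at Stage 1; the respondent prevails.

stage 1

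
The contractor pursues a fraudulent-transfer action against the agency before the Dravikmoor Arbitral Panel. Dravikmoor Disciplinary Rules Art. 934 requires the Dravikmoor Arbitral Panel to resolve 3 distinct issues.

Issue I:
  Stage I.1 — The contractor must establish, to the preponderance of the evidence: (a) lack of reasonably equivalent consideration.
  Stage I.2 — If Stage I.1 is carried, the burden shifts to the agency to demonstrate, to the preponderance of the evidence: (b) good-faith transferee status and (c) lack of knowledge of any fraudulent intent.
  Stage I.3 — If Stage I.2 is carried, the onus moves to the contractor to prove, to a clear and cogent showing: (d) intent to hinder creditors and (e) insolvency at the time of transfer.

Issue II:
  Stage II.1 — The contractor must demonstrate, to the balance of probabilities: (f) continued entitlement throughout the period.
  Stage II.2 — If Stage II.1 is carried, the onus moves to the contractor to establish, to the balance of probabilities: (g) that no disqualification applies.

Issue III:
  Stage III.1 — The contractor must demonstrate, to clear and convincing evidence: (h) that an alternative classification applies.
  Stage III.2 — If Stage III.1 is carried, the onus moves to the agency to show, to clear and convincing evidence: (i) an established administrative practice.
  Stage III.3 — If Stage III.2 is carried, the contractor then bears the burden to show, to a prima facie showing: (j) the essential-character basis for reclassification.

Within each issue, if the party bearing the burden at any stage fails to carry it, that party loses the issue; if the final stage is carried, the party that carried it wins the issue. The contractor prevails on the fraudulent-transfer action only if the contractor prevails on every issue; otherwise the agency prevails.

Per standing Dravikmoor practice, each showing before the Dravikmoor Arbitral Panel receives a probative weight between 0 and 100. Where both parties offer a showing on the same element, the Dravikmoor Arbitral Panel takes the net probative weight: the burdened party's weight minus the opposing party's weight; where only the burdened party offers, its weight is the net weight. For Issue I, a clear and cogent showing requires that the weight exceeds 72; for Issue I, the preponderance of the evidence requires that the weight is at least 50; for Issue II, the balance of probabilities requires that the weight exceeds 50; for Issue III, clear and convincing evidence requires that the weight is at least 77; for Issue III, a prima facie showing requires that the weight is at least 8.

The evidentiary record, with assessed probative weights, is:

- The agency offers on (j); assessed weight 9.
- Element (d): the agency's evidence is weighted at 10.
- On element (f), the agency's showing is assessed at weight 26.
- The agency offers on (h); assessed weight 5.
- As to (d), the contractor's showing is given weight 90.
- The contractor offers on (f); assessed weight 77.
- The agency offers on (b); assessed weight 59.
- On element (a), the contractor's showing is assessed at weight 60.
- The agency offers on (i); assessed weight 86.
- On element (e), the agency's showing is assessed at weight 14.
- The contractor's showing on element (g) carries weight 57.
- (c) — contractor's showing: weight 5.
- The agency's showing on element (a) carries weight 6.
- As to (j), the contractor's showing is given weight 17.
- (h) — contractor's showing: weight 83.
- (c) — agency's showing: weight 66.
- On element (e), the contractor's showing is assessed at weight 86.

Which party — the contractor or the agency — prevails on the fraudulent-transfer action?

agency

— Issue I —
Stage I.1 (contractor, the preponderance of the evidence, weight is at least 50): (a) net 60−6=54 ≥ 50 — meets.
  All elements met. The burden passes to the agency.
Stage I.2 (agency, the preponderance of the evidence, weight is at least 50): (b) 59 ≥ 50 — meets; (c) net 66−5=61 ≥ 50 — meets.
  Stage I.2 carried; the burden shifts to the contractor.
Stage I.3 (contractor, a clear and cogent showing, weight exceeds 72): (d) net 90−10=80 > 72 — meets; (e) net 86−14=72 ≤ 72 — fails.
  The contractor does not carry Stage I.3.
So the agency prevails on this issue.
— Issue II —
Stage II.1 (contractor, the balance of probabilities, weight exceeds 50): (f) net 77−26=51 > 50 — meets.
  All elements met. The contractor retains the burden for Stage II.2.
Stage II.2 (contractor, the balance of probabilities, weight exceeds 50): (g) 57 > 50 — meets.
  The contractor carries the last stage.
With every stage satisfied, the contractor prevails on this issue.
— Issue III —
Stage III.1 — burden on contractor; standard: clear and convincing evidence (weight is at least 77).
    (h): 83 − 5 = 78 ≥ 77 [met]
  Stage III.1 is satisfied; the onus moves to the agency.
Stage III.2 — burden on agency; standard: clear and convincing evidence (weight is at least 77).
    (i): 86 ≥ 77 [met]
  Stage III.2 is satisfied; the onus moves to the contractor.
Stage III.3 — burden on contractor; standard: a prima facie showing (weight is at least 8).
    (j): 17 − 9 = 8 ≥ 8 [met]
  The contractor carries the last stage.
All stages carried — the contractor prevails on this issue.
Per-issue: Issue I → agency; Issue II → contractor; Issue III → contractor. The contractor must prevail on every issue; overall, the agency prevails.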